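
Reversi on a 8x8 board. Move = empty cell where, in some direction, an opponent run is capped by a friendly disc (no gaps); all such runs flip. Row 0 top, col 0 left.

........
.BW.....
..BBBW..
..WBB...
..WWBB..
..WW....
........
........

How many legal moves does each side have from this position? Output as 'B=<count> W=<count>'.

Answer: B=11 W=8

Derivation:
-- B to move --
(0,1): flips 1 -> legal
(0,2): flips 1 -> legal
(0,3): no bracket -> illegal
(1,3): flips 1 -> legal
(1,4): no bracket -> illegal
(1,5): no bracket -> illegal
(1,6): flips 1 -> legal
(2,1): no bracket -> illegal
(2,6): flips 1 -> legal
(3,1): flips 1 -> legal
(3,5): no bracket -> illegal
(3,6): no bracket -> illegal
(4,1): flips 3 -> legal
(5,1): flips 1 -> legal
(5,4): no bracket -> illegal
(6,1): flips 2 -> legal
(6,2): flips 4 -> legal
(6,3): flips 2 -> legal
(6,4): no bracket -> illegal
B mobility = 11
-- W to move --
(0,0): no bracket -> illegal
(0,1): no bracket -> illegal
(0,2): no bracket -> illegal
(1,0): flips 1 -> legal
(1,3): flips 2 -> legal
(1,4): flips 1 -> legal
(1,5): flips 2 -> legal
(2,0): no bracket -> illegal
(2,1): flips 3 -> legal
(3,1): no bracket -> illegal
(3,5): flips 3 -> legal
(3,6): no bracket -> illegal
(4,6): flips 2 -> legal
(5,4): no bracket -> illegal
(5,5): no bracket -> illegal
(5,6): flips 3 -> legal
W mobility = 8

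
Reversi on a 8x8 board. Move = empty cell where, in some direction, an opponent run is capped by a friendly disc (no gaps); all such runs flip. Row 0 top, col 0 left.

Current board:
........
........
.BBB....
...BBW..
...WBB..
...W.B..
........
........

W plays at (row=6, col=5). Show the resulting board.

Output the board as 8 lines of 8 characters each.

Place W at (6,5); scan 8 dirs for brackets.
Dir NW: first cell '.' (not opp) -> no flip
Dir N: opp run (5,5) (4,5) capped by W -> flip
Dir NE: first cell '.' (not opp) -> no flip
Dir W: first cell '.' (not opp) -> no flip
Dir E: first cell '.' (not opp) -> no flip
Dir SW: first cell '.' (not opp) -> no flip
Dir S: first cell '.' (not opp) -> no flip
Dir SE: first cell '.' (not opp) -> no flip
All flips: (4,5) (5,5)

Answer: ........
........
.BBB....
...BBW..
...WBW..
...W.W..
.....W..
........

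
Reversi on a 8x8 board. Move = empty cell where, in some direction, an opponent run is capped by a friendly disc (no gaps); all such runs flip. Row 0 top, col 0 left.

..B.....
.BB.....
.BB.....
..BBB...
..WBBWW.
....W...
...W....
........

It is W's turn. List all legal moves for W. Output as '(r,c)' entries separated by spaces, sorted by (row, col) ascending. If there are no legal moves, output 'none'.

(0,0): no bracket -> illegal
(0,1): no bracket -> illegal
(0,3): no bracket -> illegal
(1,0): flips 3 -> legal
(1,3): no bracket -> illegal
(2,0): no bracket -> illegal
(2,3): flips 1 -> legal
(2,4): flips 3 -> legal
(2,5): no bracket -> illegal
(3,0): no bracket -> illegal
(3,1): no bracket -> illegal
(3,5): no bracket -> illegal
(4,1): no bracket -> illegal
(5,2): no bracket -> illegal
(5,3): no bracket -> illegal
(5,5): no bracket -> illegal

Answer: (1,0) (2,3) (2,4)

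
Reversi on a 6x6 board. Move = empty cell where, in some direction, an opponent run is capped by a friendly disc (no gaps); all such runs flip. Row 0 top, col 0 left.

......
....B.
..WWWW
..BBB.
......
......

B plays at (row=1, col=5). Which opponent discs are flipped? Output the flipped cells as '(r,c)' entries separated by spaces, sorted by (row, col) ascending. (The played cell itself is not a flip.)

Dir NW: first cell '.' (not opp) -> no flip
Dir N: first cell '.' (not opp) -> no flip
Dir NE: edge -> no flip
Dir W: first cell 'B' (not opp) -> no flip
Dir E: edge -> no flip
Dir SW: opp run (2,4) capped by B -> flip
Dir S: opp run (2,5), next='.' -> no flip
Dir SE: edge -> no flip

Answer: (2,4)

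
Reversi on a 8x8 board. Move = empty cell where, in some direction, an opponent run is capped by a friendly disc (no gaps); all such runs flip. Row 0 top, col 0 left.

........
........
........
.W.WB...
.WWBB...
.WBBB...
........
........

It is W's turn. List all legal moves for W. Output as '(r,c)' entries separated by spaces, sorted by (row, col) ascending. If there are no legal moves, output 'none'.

Answer: (3,5) (4,5) (5,5) (6,2) (6,3) (6,4)

Derivation:
(2,3): no bracket -> illegal
(2,4): no bracket -> illegal
(2,5): no bracket -> illegal
(3,2): no bracket -> illegal
(3,5): flips 1 -> legal
(4,5): flips 2 -> legal
(5,5): flips 4 -> legal
(6,1): no bracket -> illegal
(6,2): flips 1 -> legal
(6,3): flips 3 -> legal
(6,4): flips 1 -> legal
(6,5): no bracket -> illegal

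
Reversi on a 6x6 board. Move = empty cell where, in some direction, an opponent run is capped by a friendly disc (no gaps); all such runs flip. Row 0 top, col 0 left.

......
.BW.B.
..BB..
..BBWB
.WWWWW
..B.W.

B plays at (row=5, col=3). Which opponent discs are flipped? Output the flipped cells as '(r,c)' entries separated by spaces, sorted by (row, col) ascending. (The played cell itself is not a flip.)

Answer: (4,3) (4,4)

Derivation:
Dir NW: opp run (4,2), next='.' -> no flip
Dir N: opp run (4,3) capped by B -> flip
Dir NE: opp run (4,4) capped by B -> flip
Dir W: first cell 'B' (not opp) -> no flip
Dir E: opp run (5,4), next='.' -> no flip
Dir SW: edge -> no flip
Dir S: edge -> no flip
Dir SE: edge -> no flip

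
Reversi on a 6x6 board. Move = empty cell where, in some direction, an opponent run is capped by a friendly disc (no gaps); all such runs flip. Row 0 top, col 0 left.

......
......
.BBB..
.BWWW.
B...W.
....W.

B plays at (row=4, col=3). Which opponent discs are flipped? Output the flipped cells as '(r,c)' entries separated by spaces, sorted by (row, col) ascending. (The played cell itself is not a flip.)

Dir NW: opp run (3,2) capped by B -> flip
Dir N: opp run (3,3) capped by B -> flip
Dir NE: opp run (3,4), next='.' -> no flip
Dir W: first cell '.' (not opp) -> no flip
Dir E: opp run (4,4), next='.' -> no flip
Dir SW: first cell '.' (not opp) -> no flip
Dir S: first cell '.' (not opp) -> no flip
Dir SE: opp run (5,4), next=edge -> no flip

Answer: (3,2) (3,3)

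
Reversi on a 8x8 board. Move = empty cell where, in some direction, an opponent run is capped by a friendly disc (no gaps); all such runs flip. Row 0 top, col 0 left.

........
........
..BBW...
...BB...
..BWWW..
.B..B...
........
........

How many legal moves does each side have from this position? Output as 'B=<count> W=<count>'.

Answer: B=10 W=10

Derivation:
-- B to move --
(1,3): no bracket -> illegal
(1,4): flips 1 -> legal
(1,5): flips 1 -> legal
(2,5): flips 1 -> legal
(3,2): flips 1 -> legal
(3,5): no bracket -> illegal
(3,6): flips 1 -> legal
(4,6): flips 3 -> legal
(5,2): flips 1 -> legal
(5,3): flips 1 -> legal
(5,5): flips 1 -> legal
(5,6): flips 1 -> legal
B mobility = 10
-- W to move --
(1,1): flips 2 -> legal
(1,2): flips 2 -> legal
(1,3): flips 2 -> legal
(1,4): no bracket -> illegal
(2,1): flips 2 -> legal
(2,5): flips 1 -> legal
(3,1): no bracket -> illegal
(3,2): no bracket -> illegal
(3,5): no bracket -> illegal
(4,0): no bracket -> illegal
(4,1): flips 1 -> legal
(5,0): no bracket -> illegal
(5,2): no bracket -> illegal
(5,3): no bracket -> illegal
(5,5): no bracket -> illegal
(6,0): flips 3 -> legal
(6,1): no bracket -> illegal
(6,2): no bracket -> illegal
(6,3): flips 1 -> legal
(6,4): flips 1 -> legal
(6,5): flips 1 -> legal
W mobility = 10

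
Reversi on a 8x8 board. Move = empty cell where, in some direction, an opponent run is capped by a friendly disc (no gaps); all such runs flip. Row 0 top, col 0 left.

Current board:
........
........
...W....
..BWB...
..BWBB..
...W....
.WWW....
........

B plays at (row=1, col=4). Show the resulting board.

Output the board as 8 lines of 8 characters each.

Place B at (1,4); scan 8 dirs for brackets.
Dir NW: first cell '.' (not opp) -> no flip
Dir N: first cell '.' (not opp) -> no flip
Dir NE: first cell '.' (not opp) -> no flip
Dir W: first cell '.' (not opp) -> no flip
Dir E: first cell '.' (not opp) -> no flip
Dir SW: opp run (2,3) capped by B -> flip
Dir S: first cell '.' (not opp) -> no flip
Dir SE: first cell '.' (not opp) -> no flip
All flips: (2,3)

Answer: ........
....B...
...B....
..BWB...
..BWBB..
...W....
.WWW....
........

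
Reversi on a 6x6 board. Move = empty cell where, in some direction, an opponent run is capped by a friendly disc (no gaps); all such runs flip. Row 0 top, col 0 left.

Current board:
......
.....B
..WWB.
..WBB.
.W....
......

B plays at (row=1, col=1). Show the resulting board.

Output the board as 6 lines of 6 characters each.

Place B at (1,1); scan 8 dirs for brackets.
Dir NW: first cell '.' (not opp) -> no flip
Dir N: first cell '.' (not opp) -> no flip
Dir NE: first cell '.' (not opp) -> no flip
Dir W: first cell '.' (not opp) -> no flip
Dir E: first cell '.' (not opp) -> no flip
Dir SW: first cell '.' (not opp) -> no flip
Dir S: first cell '.' (not opp) -> no flip
Dir SE: opp run (2,2) capped by B -> flip
All flips: (2,2)

Answer: ......
.B...B
..BWB.
..WBB.
.W....
......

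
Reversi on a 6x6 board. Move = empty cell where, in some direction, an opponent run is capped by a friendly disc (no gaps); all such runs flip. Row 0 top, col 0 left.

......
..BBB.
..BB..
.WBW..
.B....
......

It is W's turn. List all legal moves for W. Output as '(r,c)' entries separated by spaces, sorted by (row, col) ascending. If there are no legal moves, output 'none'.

(0,1): no bracket -> illegal
(0,2): no bracket -> illegal
(0,3): flips 2 -> legal
(0,4): flips 2 -> legal
(0,5): no bracket -> illegal
(1,1): flips 1 -> legal
(1,5): no bracket -> illegal
(2,1): no bracket -> illegal
(2,4): no bracket -> illegal
(2,5): no bracket -> illegal
(3,0): no bracket -> illegal
(3,4): no bracket -> illegal
(4,0): no bracket -> illegal
(4,2): no bracket -> illegal
(4,3): no bracket -> illegal
(5,0): no bracket -> illegal
(5,1): flips 1 -> legal
(5,2): no bracket -> illegal

Answer: (0,3) (0,4) (1,1) (5,1)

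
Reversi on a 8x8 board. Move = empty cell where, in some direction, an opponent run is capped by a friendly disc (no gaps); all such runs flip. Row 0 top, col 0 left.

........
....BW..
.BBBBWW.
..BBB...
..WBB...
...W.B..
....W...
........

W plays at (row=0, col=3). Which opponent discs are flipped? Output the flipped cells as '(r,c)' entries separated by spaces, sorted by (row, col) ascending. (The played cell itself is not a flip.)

Answer: (1,4)

Derivation:
Dir NW: edge -> no flip
Dir N: edge -> no flip
Dir NE: edge -> no flip
Dir W: first cell '.' (not opp) -> no flip
Dir E: first cell '.' (not opp) -> no flip
Dir SW: first cell '.' (not opp) -> no flip
Dir S: first cell '.' (not opp) -> no flip
Dir SE: opp run (1,4) capped by W -> flip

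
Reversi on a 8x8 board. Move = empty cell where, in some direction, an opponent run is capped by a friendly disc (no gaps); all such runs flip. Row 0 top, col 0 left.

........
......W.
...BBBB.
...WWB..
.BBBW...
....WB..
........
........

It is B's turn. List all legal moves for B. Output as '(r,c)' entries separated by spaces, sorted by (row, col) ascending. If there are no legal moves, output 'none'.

Answer: (0,6) (0,7) (2,2) (3,2) (4,5) (5,3) (6,4) (6,5)

Derivation:
(0,5): no bracket -> illegal
(0,6): flips 1 -> legal
(0,7): flips 1 -> legal
(1,5): no bracket -> illegal
(1,7): no bracket -> illegal
(2,2): flips 2 -> legal
(2,7): no bracket -> illegal
(3,2): flips 2 -> legal
(4,5): flips 2 -> legal
(5,3): flips 2 -> legal
(6,3): no bracket -> illegal
(6,4): flips 3 -> legal
(6,5): flips 1 -> legal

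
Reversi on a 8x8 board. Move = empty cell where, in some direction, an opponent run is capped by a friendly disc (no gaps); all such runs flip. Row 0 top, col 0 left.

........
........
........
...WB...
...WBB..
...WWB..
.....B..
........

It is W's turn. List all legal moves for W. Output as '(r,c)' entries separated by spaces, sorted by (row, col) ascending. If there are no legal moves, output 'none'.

(2,3): no bracket -> illegal
(2,4): flips 2 -> legal
(2,5): flips 1 -> legal
(3,5): flips 2 -> legal
(3,6): flips 1 -> legal
(4,6): flips 2 -> legal
(5,6): flips 1 -> legal
(6,4): no bracket -> illegal
(6,6): flips 2 -> legal
(7,4): no bracket -> illegal
(7,5): no bracket -> illegal
(7,6): flips 1 -> legal

Answer: (2,4) (2,5) (3,5) (3,6) (4,6) (5,6) (6,6) (7,6)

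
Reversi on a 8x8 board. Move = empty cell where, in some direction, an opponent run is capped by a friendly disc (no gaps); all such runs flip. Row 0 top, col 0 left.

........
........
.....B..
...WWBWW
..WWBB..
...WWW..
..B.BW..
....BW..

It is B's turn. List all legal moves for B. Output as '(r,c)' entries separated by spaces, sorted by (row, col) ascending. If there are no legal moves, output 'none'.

Answer: (2,2) (2,3) (2,4) (2,7) (3,1) (3,2) (4,1) (4,6) (4,7) (5,2) (5,6) (6,3) (6,6) (7,6)

Derivation:
(2,2): flips 1 -> legal
(2,3): flips 1 -> legal
(2,4): flips 1 -> legal
(2,6): no bracket -> illegal
(2,7): flips 1 -> legal
(3,1): flips 2 -> legal
(3,2): flips 2 -> legal
(4,1): flips 2 -> legal
(4,6): flips 1 -> legal
(4,7): flips 1 -> legal
(5,1): no bracket -> illegal
(5,2): flips 2 -> legal
(5,6): flips 1 -> legal
(6,3): flips 1 -> legal
(6,6): flips 2 -> legal
(7,6): flips 1 -> legal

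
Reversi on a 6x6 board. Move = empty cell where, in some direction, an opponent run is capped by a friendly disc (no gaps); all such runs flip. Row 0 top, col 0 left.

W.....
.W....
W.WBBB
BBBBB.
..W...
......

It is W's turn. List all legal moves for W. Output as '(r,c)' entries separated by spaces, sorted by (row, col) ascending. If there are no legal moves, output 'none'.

Answer: (1,5) (4,0) (4,4)

Derivation:
(1,2): no bracket -> illegal
(1,3): no bracket -> illegal
(1,4): no bracket -> illegal
(1,5): flips 2 -> legal
(2,1): no bracket -> illegal
(3,5): no bracket -> illegal
(4,0): flips 2 -> legal
(4,1): no bracket -> illegal
(4,3): no bracket -> illegal
(4,4): flips 1 -> legal
(4,5): no bracket -> illegal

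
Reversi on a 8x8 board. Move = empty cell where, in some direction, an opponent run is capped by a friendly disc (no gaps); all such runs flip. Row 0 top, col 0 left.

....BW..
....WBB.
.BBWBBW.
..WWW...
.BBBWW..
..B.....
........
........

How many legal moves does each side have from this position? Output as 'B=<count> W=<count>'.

Answer: B=9 W=18

Derivation:
-- B to move --
(0,3): flips 1 -> legal
(0,6): flips 1 -> legal
(1,2): no bracket -> illegal
(1,3): flips 3 -> legal
(1,7): no bracket -> illegal
(2,7): flips 1 -> legal
(3,1): no bracket -> illegal
(3,5): no bracket -> illegal
(3,6): flips 1 -> legal
(3,7): flips 1 -> legal
(4,6): flips 2 -> legal
(5,3): no bracket -> illegal
(5,4): flips 2 -> legal
(5,5): flips 2 -> legal
(5,6): no bracket -> illegal
B mobility = 9
-- W to move --
(0,3): flips 1 -> legal
(0,6): flips 3 -> legal
(0,7): flips 2 -> legal
(1,0): flips 1 -> legal
(1,1): flips 1 -> legal
(1,2): flips 1 -> legal
(1,3): no bracket -> illegal
(1,7): flips 2 -> legal
(2,0): flips 2 -> legal
(2,7): flips 1 -> legal
(3,0): no bracket -> illegal
(3,1): no bracket -> illegal
(3,5): flips 2 -> legal
(3,6): flips 1 -> legal
(4,0): flips 3 -> legal
(5,0): flips 1 -> legal
(5,1): flips 1 -> legal
(5,3): flips 1 -> legal
(5,4): flips 1 -> legal
(6,1): flips 2 -> legal
(6,2): flips 2 -> legal
(6,3): no bracket -> illegal
W mobility = 18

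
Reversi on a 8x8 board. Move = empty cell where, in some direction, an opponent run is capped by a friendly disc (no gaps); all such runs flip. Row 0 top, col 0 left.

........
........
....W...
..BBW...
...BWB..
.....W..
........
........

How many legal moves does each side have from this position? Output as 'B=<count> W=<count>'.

-- B to move --
(1,3): no bracket -> illegal
(1,4): no bracket -> illegal
(1,5): flips 1 -> legal
(2,3): flips 1 -> legal
(2,5): flips 1 -> legal
(3,5): flips 1 -> legal
(4,6): no bracket -> illegal
(5,3): no bracket -> illegal
(5,4): no bracket -> illegal
(5,6): no bracket -> illegal
(6,4): no bracket -> illegal
(6,5): flips 1 -> legal
(6,6): flips 2 -> legal
B mobility = 6
-- W to move --
(2,1): no bracket -> illegal
(2,2): flips 1 -> legal
(2,3): no bracket -> illegal
(3,1): flips 2 -> legal
(3,5): flips 1 -> legal
(3,6): no bracket -> illegal
(4,1): no bracket -> illegal
(4,2): flips 2 -> legal
(4,6): flips 1 -> legal
(5,2): flips 1 -> legal
(5,3): no bracket -> illegal
(5,4): no bracket -> illegal
(5,6): flips 1 -> legal
W mobility = 7

Answer: B=6 W=7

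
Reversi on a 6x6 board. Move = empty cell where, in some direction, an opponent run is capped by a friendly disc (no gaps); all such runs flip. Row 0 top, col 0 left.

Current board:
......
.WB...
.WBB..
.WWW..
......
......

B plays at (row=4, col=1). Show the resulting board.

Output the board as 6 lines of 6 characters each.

Answer: ......
.WB...
.WBB..
.WBW..
.B....
......

Derivation:
Place B at (4,1); scan 8 dirs for brackets.
Dir NW: first cell '.' (not opp) -> no flip
Dir N: opp run (3,1) (2,1) (1,1), next='.' -> no flip
Dir NE: opp run (3,2) capped by B -> flip
Dir W: first cell '.' (not opp) -> no flip
Dir E: first cell '.' (not opp) -> no flip
Dir SW: first cell '.' (not opp) -> no flip
Dir S: first cell '.' (not opp) -> no flip
Dir SE: first cell '.' (not opp) -> no flip
All flips: (3,2)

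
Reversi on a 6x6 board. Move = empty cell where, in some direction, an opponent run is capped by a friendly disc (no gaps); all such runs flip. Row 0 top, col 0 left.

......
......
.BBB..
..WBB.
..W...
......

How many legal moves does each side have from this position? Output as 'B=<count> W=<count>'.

Answer: B=5 W=5

Derivation:
-- B to move --
(3,1): flips 1 -> legal
(4,1): flips 1 -> legal
(4,3): flips 1 -> legal
(5,1): flips 1 -> legal
(5,2): flips 2 -> legal
(5,3): no bracket -> illegal
B mobility = 5
-- W to move --
(1,0): flips 1 -> legal
(1,1): no bracket -> illegal
(1,2): flips 1 -> legal
(1,3): no bracket -> illegal
(1,4): flips 1 -> legal
(2,0): no bracket -> illegal
(2,4): flips 1 -> legal
(2,5): no bracket -> illegal
(3,0): no bracket -> illegal
(3,1): no bracket -> illegal
(3,5): flips 2 -> legal
(4,3): no bracket -> illegal
(4,4): no bracket -> illegal
(4,5): no bracket -> illegal
W mobility = 5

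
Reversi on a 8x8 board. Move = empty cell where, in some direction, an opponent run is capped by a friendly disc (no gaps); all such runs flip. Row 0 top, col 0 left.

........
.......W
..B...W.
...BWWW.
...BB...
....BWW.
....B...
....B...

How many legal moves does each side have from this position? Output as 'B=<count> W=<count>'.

-- B to move --
(0,6): no bracket -> illegal
(0,7): no bracket -> illegal
(1,5): no bracket -> illegal
(1,6): no bracket -> illegal
(2,3): no bracket -> illegal
(2,4): flips 1 -> legal
(2,5): flips 1 -> legal
(2,7): no bracket -> illegal
(3,7): flips 3 -> legal
(4,5): no bracket -> illegal
(4,6): flips 1 -> legal
(4,7): no bracket -> illegal
(5,7): flips 2 -> legal
(6,5): no bracket -> illegal
(6,6): flips 1 -> legal
(6,7): no bracket -> illegal
B mobility = 6
-- W to move --
(1,1): flips 3 -> legal
(1,2): no bracket -> illegal
(1,3): no bracket -> illegal
(2,1): no bracket -> illegal
(2,3): no bracket -> illegal
(2,4): no bracket -> illegal
(3,1): no bracket -> illegal
(3,2): flips 1 -> legal
(4,2): no bracket -> illegal
(4,5): no bracket -> illegal
(5,2): flips 1 -> legal
(5,3): flips 2 -> legal
(6,3): no bracket -> illegal
(6,5): no bracket -> illegal
(7,3): flips 1 -> legal
(7,5): no bracket -> illegal
W mobility = 5

Answer: B=6 W=5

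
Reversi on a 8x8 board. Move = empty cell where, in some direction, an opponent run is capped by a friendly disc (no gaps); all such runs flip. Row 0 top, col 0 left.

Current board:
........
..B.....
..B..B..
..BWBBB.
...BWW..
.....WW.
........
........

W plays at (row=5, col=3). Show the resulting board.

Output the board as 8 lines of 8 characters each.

Place W at (5,3); scan 8 dirs for brackets.
Dir NW: first cell '.' (not opp) -> no flip
Dir N: opp run (4,3) capped by W -> flip
Dir NE: first cell 'W' (not opp) -> no flip
Dir W: first cell '.' (not opp) -> no flip
Dir E: first cell '.' (not opp) -> no flip
Dir SW: first cell '.' (not opp) -> no flip
Dir S: first cell '.' (not opp) -> no flip
Dir SE: first cell '.' (not opp) -> no flip
All flips: (4,3)

Answer: ........
..B.....
..B..B..
..BWBBB.
...WWW..
...W.WW.
........
........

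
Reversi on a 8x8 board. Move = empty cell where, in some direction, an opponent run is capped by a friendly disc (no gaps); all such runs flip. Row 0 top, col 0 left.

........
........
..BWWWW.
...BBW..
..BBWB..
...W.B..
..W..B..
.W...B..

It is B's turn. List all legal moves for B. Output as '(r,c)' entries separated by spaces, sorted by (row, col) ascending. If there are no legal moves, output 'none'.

(1,2): flips 1 -> legal
(1,3): flips 1 -> legal
(1,4): flips 1 -> legal
(1,5): flips 3 -> legal
(1,6): flips 1 -> legal
(1,7): no bracket -> illegal
(2,7): flips 4 -> legal
(3,2): no bracket -> illegal
(3,6): flips 1 -> legal
(3,7): no bracket -> illegal
(4,6): no bracket -> illegal
(5,1): no bracket -> illegal
(5,2): no bracket -> illegal
(5,4): flips 1 -> legal
(6,0): no bracket -> illegal
(6,1): no bracket -> illegal
(6,3): flips 1 -> legal
(6,4): flips 1 -> legal
(7,0): no bracket -> illegal
(7,2): no bracket -> illegal
(7,3): no bracket -> illegal

Answer: (1,2) (1,3) (1,4) (1,5) (1,6) (2,7) (3,6) (5,4) (6,3) (6,4)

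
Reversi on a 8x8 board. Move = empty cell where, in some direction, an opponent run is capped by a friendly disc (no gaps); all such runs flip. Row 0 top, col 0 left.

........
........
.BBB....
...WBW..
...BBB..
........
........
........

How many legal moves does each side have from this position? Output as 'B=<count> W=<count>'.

-- B to move --
(2,4): no bracket -> illegal
(2,5): flips 1 -> legal
(2,6): flips 1 -> legal
(3,2): flips 1 -> legal
(3,6): flips 1 -> legal
(4,2): no bracket -> illegal
(4,6): no bracket -> illegal
B mobility = 4
-- W to move --
(1,0): no bracket -> illegal
(1,1): flips 1 -> legal
(1,2): no bracket -> illegal
(1,3): flips 1 -> legal
(1,4): no bracket -> illegal
(2,0): no bracket -> illegal
(2,4): no bracket -> illegal
(2,5): no bracket -> illegal
(3,0): no bracket -> illegal
(3,1): no bracket -> illegal
(3,2): no bracket -> illegal
(3,6): no bracket -> illegal
(4,2): no bracket -> illegal
(4,6): no bracket -> illegal
(5,2): no bracket -> illegal
(5,3): flips 2 -> legal
(5,4): no bracket -> illegal
(5,5): flips 2 -> legal
(5,6): no bracket -> illegal
W mobility = 4

Answer: B=4 W=4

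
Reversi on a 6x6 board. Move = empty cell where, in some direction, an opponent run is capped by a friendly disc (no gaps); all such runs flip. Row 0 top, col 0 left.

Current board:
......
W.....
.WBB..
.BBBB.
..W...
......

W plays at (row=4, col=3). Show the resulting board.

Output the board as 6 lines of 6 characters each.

Answer: ......
W.....
.WBB..
.BWBB.
..WW..
......

Derivation:
Place W at (4,3); scan 8 dirs for brackets.
Dir NW: opp run (3,2) capped by W -> flip
Dir N: opp run (3,3) (2,3), next='.' -> no flip
Dir NE: opp run (3,4), next='.' -> no flip
Dir W: first cell 'W' (not opp) -> no flip
Dir E: first cell '.' (not opp) -> no flip
Dir SW: first cell '.' (not opp) -> no flip
Dir S: first cell '.' (not opp) -> no flip
Dir SE: first cell '.' (not opp) -> no flip
All flips: (3,2)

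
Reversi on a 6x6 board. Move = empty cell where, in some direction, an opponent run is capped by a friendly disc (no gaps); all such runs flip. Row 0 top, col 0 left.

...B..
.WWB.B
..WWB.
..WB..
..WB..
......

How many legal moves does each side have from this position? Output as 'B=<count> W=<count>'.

-- B to move --
(0,0): flips 2 -> legal
(0,1): no bracket -> illegal
(0,2): no bracket -> illegal
(1,0): flips 2 -> legal
(1,4): no bracket -> illegal
(2,0): no bracket -> illegal
(2,1): flips 4 -> legal
(3,1): flips 2 -> legal
(3,4): no bracket -> illegal
(4,1): flips 1 -> legal
(5,1): flips 1 -> legal
(5,2): no bracket -> illegal
(5,3): no bracket -> illegal
B mobility = 6
-- W to move --
(0,2): no bracket -> illegal
(0,4): flips 1 -> legal
(0,5): no bracket -> illegal
(1,4): flips 1 -> legal
(2,5): flips 1 -> legal
(3,4): flips 1 -> legal
(3,5): no bracket -> illegal
(4,4): flips 2 -> legal
(5,2): no bracket -> illegal
(5,3): flips 2 -> legal
(5,4): flips 1 -> legal
W mobility = 7

Answer: B=6 W=7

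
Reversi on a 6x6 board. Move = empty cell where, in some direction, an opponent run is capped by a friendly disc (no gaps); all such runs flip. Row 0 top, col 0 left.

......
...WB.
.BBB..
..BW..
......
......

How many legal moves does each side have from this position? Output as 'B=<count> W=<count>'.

-- B to move --
(0,2): no bracket -> illegal
(0,3): flips 1 -> legal
(0,4): flips 1 -> legal
(1,2): flips 1 -> legal
(2,4): no bracket -> illegal
(3,4): flips 1 -> legal
(4,2): no bracket -> illegal
(4,3): flips 1 -> legal
(4,4): flips 1 -> legal
B mobility = 6
-- W to move --
(0,3): no bracket -> illegal
(0,4): no bracket -> illegal
(0,5): no bracket -> illegal
(1,0): no bracket -> illegal
(1,1): flips 1 -> legal
(1,2): no bracket -> illegal
(1,5): flips 1 -> legal
(2,0): no bracket -> illegal
(2,4): no bracket -> illegal
(2,5): no bracket -> illegal
(3,0): no bracket -> illegal
(3,1): flips 2 -> legal
(3,4): no bracket -> illegal
(4,1): no bracket -> illegal
(4,2): no bracket -> illegal
(4,3): no bracket -> illegal
W mobility = 3

Answer: B=6 W=3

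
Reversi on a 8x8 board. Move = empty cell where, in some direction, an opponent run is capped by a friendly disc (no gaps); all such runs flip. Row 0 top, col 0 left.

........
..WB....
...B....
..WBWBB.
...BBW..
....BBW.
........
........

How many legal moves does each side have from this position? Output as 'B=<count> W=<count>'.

Answer: B=10 W=10

Derivation:
-- B to move --
(0,1): flips 1 -> legal
(0,2): no bracket -> illegal
(0,3): no bracket -> illegal
(1,1): flips 1 -> legal
(2,1): flips 1 -> legal
(2,2): no bracket -> illegal
(2,4): flips 1 -> legal
(2,5): flips 1 -> legal
(3,1): flips 1 -> legal
(4,1): flips 1 -> legal
(4,2): no bracket -> illegal
(4,6): flips 1 -> legal
(4,7): no bracket -> illegal
(5,7): flips 1 -> legal
(6,5): no bracket -> illegal
(6,6): no bracket -> illegal
(6,7): flips 3 -> legal
B mobility = 10
-- W to move --
(0,2): no bracket -> illegal
(0,3): no bracket -> illegal
(0,4): no bracket -> illegal
(1,4): flips 2 -> legal
(2,2): no bracket -> illegal
(2,4): no bracket -> illegal
(2,5): flips 1 -> legal
(2,6): no bracket -> illegal
(2,7): flips 1 -> legal
(3,7): flips 2 -> legal
(4,2): flips 2 -> legal
(4,6): no bracket -> illegal
(4,7): no bracket -> illegal
(5,2): flips 1 -> legal
(5,3): flips 2 -> legal
(6,3): flips 1 -> legal
(6,4): flips 2 -> legal
(6,5): flips 3 -> legal
(6,6): no bracket -> illegal
W mobility = 10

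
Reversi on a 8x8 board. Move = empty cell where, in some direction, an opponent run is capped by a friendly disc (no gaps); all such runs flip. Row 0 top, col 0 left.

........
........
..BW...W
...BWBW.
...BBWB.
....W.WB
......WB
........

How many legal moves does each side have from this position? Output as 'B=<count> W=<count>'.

Answer: B=11 W=7

Derivation:
-- B to move --
(1,2): flips 4 -> legal
(1,3): flips 1 -> legal
(1,4): no bracket -> illegal
(1,6): no bracket -> illegal
(1,7): no bracket -> illegal
(2,4): flips 2 -> legal
(2,5): flips 1 -> legal
(2,6): flips 1 -> legal
(3,2): no bracket -> illegal
(3,7): flips 1 -> legal
(4,7): no bracket -> illegal
(5,3): no bracket -> illegal
(5,5): flips 2 -> legal
(6,3): no bracket -> illegal
(6,4): flips 1 -> legal
(6,5): flips 2 -> legal
(7,5): flips 1 -> legal
(7,6): flips 2 -> legal
(7,7): no bracket -> illegal
B mobility = 11
-- W to move --
(1,1): no bracket -> illegal
(1,2): no bracket -> illegal
(1,3): no bracket -> illegal
(2,1): flips 1 -> legal
(2,4): no bracket -> illegal
(2,5): flips 1 -> legal
(2,6): no bracket -> illegal
(3,1): no bracket -> illegal
(3,2): flips 2 -> legal
(3,7): no bracket -> illegal
(4,2): flips 2 -> legal
(4,7): flips 1 -> legal
(5,2): flips 1 -> legal
(5,3): flips 2 -> legal
(5,5): no bracket -> illegal
(7,6): no bracket -> illegal
(7,7): no bracket -> illegal
W mobility = 7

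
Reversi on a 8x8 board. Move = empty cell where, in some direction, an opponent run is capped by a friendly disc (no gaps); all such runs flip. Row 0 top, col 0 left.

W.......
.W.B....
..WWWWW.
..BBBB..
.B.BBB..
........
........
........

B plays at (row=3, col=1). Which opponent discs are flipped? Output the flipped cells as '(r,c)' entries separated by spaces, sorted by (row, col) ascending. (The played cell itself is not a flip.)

Answer: (2,2)

Derivation:
Dir NW: first cell '.' (not opp) -> no flip
Dir N: first cell '.' (not opp) -> no flip
Dir NE: opp run (2,2) capped by B -> flip
Dir W: first cell '.' (not opp) -> no flip
Dir E: first cell 'B' (not opp) -> no flip
Dir SW: first cell '.' (not opp) -> no flip
Dir S: first cell 'B' (not opp) -> no flip
Dir SE: first cell '.' (not opp) -> no flip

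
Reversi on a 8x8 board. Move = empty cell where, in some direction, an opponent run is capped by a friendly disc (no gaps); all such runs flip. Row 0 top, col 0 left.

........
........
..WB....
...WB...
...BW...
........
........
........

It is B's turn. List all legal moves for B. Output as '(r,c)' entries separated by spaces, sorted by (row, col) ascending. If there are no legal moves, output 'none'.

(1,1): no bracket -> illegal
(1,2): no bracket -> illegal
(1,3): no bracket -> illegal
(2,1): flips 1 -> legal
(2,4): no bracket -> illegal
(3,1): no bracket -> illegal
(3,2): flips 1 -> legal
(3,5): no bracket -> illegal
(4,2): no bracket -> illegal
(4,5): flips 1 -> legal
(5,3): no bracket -> illegal
(5,4): flips 1 -> legal
(5,5): no bracket -> illegal

Answer: (2,1) (3,2) (4,5) (5,4)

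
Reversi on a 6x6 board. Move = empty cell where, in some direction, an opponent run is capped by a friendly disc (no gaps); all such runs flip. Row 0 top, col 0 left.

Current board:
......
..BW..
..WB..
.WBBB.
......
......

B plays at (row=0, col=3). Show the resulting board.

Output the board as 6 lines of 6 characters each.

Answer: ...B..
..BB..
..WB..
.WBBB.
......
......

Derivation:
Place B at (0,3); scan 8 dirs for brackets.
Dir NW: edge -> no flip
Dir N: edge -> no flip
Dir NE: edge -> no flip
Dir W: first cell '.' (not opp) -> no flip
Dir E: first cell '.' (not opp) -> no flip
Dir SW: first cell 'B' (not opp) -> no flip
Dir S: opp run (1,3) capped by B -> flip
Dir SE: first cell '.' (not opp) -> no flip
All flips: (1,3)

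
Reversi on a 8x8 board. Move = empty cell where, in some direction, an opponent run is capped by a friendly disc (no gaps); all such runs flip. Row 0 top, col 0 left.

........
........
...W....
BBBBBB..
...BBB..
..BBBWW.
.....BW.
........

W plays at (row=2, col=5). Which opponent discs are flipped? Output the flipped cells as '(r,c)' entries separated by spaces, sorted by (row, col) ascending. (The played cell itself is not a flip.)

Answer: (3,5) (4,5)

Derivation:
Dir NW: first cell '.' (not opp) -> no flip
Dir N: first cell '.' (not opp) -> no flip
Dir NE: first cell '.' (not opp) -> no flip
Dir W: first cell '.' (not opp) -> no flip
Dir E: first cell '.' (not opp) -> no flip
Dir SW: opp run (3,4) (4,3) (5,2), next='.' -> no flip
Dir S: opp run (3,5) (4,5) capped by W -> flip
Dir SE: first cell '.' (not opp) -> no flip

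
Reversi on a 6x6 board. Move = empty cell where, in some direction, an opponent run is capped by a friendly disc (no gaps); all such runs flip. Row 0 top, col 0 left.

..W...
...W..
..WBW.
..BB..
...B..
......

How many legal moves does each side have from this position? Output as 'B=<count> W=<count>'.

-- B to move --
(0,1): no bracket -> illegal
(0,3): flips 1 -> legal
(0,4): no bracket -> illegal
(1,1): flips 1 -> legal
(1,2): flips 1 -> legal
(1,4): no bracket -> illegal
(1,5): flips 1 -> legal
(2,1): flips 1 -> legal
(2,5): flips 1 -> legal
(3,1): no bracket -> illegal
(3,4): no bracket -> illegal
(3,5): no bracket -> illegal
B mobility = 6
-- W to move --
(1,2): no bracket -> illegal
(1,4): no bracket -> illegal
(2,1): no bracket -> illegal
(3,1): no bracket -> illegal
(3,4): no bracket -> illegal
(4,1): no bracket -> illegal
(4,2): flips 2 -> legal
(4,4): flips 1 -> legal
(5,2): no bracket -> illegal
(5,3): flips 3 -> legal
(5,4): no bracket -> illegal
W mobility = 3

Answer: B=6 W=3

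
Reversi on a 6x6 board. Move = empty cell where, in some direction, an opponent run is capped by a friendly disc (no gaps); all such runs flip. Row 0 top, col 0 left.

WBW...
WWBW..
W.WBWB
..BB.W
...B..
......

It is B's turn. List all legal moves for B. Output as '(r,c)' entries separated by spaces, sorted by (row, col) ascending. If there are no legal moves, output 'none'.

Answer: (0,3) (1,4) (1,5) (2,1) (4,5)

Derivation:
(0,3): flips 2 -> legal
(0,4): no bracket -> illegal
(1,4): flips 1 -> legal
(1,5): flips 1 -> legal
(2,1): flips 2 -> legal
(3,0): no bracket -> illegal
(3,1): no bracket -> illegal
(3,4): no bracket -> illegal
(4,4): no bracket -> illegal
(4,5): flips 1 -> legal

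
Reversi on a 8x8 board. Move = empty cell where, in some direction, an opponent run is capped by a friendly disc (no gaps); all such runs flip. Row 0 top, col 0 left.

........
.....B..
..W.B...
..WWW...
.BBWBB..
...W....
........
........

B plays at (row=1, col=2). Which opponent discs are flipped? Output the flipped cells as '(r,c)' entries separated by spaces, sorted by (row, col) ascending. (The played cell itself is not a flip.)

Answer: (2,2) (3,2)

Derivation:
Dir NW: first cell '.' (not opp) -> no flip
Dir N: first cell '.' (not opp) -> no flip
Dir NE: first cell '.' (not opp) -> no flip
Dir W: first cell '.' (not opp) -> no flip
Dir E: first cell '.' (not opp) -> no flip
Dir SW: first cell '.' (not opp) -> no flip
Dir S: opp run (2,2) (3,2) capped by B -> flip
Dir SE: first cell '.' (not opp) -> no flip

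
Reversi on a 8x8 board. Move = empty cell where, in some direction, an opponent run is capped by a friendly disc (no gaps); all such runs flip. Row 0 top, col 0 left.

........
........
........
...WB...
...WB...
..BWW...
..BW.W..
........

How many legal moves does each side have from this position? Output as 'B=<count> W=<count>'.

-- B to move --
(2,2): flips 1 -> legal
(2,3): no bracket -> illegal
(2,4): no bracket -> illegal
(3,2): flips 1 -> legal
(4,2): flips 1 -> legal
(4,5): no bracket -> illegal
(5,5): flips 2 -> legal
(5,6): no bracket -> illegal
(6,4): flips 2 -> legal
(6,6): no bracket -> illegal
(7,2): no bracket -> illegal
(7,3): no bracket -> illegal
(7,4): flips 1 -> legal
(7,5): no bracket -> illegal
(7,6): no bracket -> illegal
B mobility = 6
-- W to move --
(2,3): no bracket -> illegal
(2,4): flips 2 -> legal
(2,5): flips 1 -> legal
(3,5): flips 2 -> legal
(4,1): flips 1 -> legal
(4,2): no bracket -> illegal
(4,5): flips 1 -> legal
(5,1): flips 1 -> legal
(5,5): flips 1 -> legal
(6,1): flips 2 -> legal
(7,1): flips 1 -> legal
(7,2): no bracket -> illegal
(7,3): no bracket -> illegal
W mobility = 9

Answer: B=6 W=9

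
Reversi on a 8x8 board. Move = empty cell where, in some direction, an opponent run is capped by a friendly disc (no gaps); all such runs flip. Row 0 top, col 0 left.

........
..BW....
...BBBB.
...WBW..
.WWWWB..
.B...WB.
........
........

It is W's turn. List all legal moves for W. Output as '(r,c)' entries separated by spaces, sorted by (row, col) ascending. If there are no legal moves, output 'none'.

(0,1): no bracket -> illegal
(0,2): no bracket -> illegal
(0,3): no bracket -> illegal
(1,1): flips 1 -> legal
(1,4): flips 2 -> legal
(1,5): flips 2 -> legal
(1,6): flips 2 -> legal
(1,7): flips 1 -> legal
(2,1): no bracket -> illegal
(2,2): no bracket -> illegal
(2,7): no bracket -> illegal
(3,2): no bracket -> illegal
(3,6): no bracket -> illegal
(3,7): no bracket -> illegal
(4,0): no bracket -> illegal
(4,6): flips 1 -> legal
(4,7): no bracket -> illegal
(5,0): no bracket -> illegal
(5,2): no bracket -> illegal
(5,4): no bracket -> illegal
(5,7): flips 1 -> legal
(6,0): flips 1 -> legal
(6,1): flips 1 -> legal
(6,2): no bracket -> illegal
(6,5): no bracket -> illegal
(6,6): no bracket -> illegal
(6,7): no bracket -> illegal

Answer: (1,1) (1,4) (1,5) (1,6) (1,7) (4,6) (5,7) (6,0) (6,1)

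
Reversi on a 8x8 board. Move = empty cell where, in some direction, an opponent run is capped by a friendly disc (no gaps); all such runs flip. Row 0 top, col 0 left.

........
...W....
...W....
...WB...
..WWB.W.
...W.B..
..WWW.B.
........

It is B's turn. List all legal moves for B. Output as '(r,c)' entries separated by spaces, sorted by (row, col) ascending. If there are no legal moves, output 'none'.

(0,2): no bracket -> illegal
(0,3): no bracket -> illegal
(0,4): no bracket -> illegal
(1,2): flips 1 -> legal
(1,4): no bracket -> illegal
(2,2): flips 1 -> legal
(2,4): no bracket -> illegal
(3,1): no bracket -> illegal
(3,2): flips 1 -> legal
(3,5): no bracket -> illegal
(3,6): no bracket -> illegal
(3,7): flips 1 -> legal
(4,1): flips 2 -> legal
(4,5): no bracket -> illegal
(4,7): no bracket -> illegal
(5,1): no bracket -> illegal
(5,2): flips 1 -> legal
(5,4): no bracket -> illegal
(5,6): no bracket -> illegal
(5,7): no bracket -> illegal
(6,1): no bracket -> illegal
(6,5): no bracket -> illegal
(7,1): flips 2 -> legal
(7,2): no bracket -> illegal
(7,3): flips 1 -> legal
(7,4): no bracket -> illegal
(7,5): no bracket -> illegal

Answer: (1,2) (2,2) (3,2) (3,7) (4,1) (5,2) (7,1) (7,3)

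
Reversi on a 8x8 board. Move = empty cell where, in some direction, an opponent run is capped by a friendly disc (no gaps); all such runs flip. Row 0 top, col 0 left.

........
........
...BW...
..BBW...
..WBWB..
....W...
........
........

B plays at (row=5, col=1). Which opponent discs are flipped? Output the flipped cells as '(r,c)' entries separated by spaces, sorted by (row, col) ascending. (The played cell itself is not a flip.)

Answer: (4,2)

Derivation:
Dir NW: first cell '.' (not opp) -> no flip
Dir N: first cell '.' (not opp) -> no flip
Dir NE: opp run (4,2) capped by B -> flip
Dir W: first cell '.' (not opp) -> no flip
Dir E: first cell '.' (not opp) -> no flip
Dir SW: first cell '.' (not opp) -> no flip
Dir S: first cell '.' (not opp) -> no flip
Dir SE: first cell '.' (not opp) -> no flip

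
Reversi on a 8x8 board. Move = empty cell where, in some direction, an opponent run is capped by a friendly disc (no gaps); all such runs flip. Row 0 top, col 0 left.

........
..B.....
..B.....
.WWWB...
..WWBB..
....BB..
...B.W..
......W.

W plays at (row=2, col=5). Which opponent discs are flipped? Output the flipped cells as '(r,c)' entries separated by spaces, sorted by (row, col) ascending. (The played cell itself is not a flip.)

Dir NW: first cell '.' (not opp) -> no flip
Dir N: first cell '.' (not opp) -> no flip
Dir NE: first cell '.' (not opp) -> no flip
Dir W: first cell '.' (not opp) -> no flip
Dir E: first cell '.' (not opp) -> no flip
Dir SW: opp run (3,4) capped by W -> flip
Dir S: first cell '.' (not opp) -> no flip
Dir SE: first cell '.' (not opp) -> no flip

Answer: (3,4)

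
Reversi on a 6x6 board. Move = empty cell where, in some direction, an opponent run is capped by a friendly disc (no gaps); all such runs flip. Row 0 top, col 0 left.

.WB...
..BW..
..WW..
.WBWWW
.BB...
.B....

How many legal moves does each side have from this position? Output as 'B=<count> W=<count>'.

-- B to move --
(0,0): flips 1 -> legal
(0,3): no bracket -> illegal
(0,4): no bracket -> illegal
(1,0): no bracket -> illegal
(1,1): no bracket -> illegal
(1,4): flips 2 -> legal
(2,0): flips 1 -> legal
(2,1): flips 1 -> legal
(2,4): flips 2 -> legal
(2,5): no bracket -> illegal
(3,0): flips 1 -> legal
(4,0): no bracket -> illegal
(4,3): no bracket -> illegal
(4,4): no bracket -> illegal
(4,5): flips 2 -> legal
B mobility = 7
-- W to move --
(0,3): flips 1 -> legal
(1,1): flips 1 -> legal
(2,1): no bracket -> illegal
(3,0): no bracket -> illegal
(4,0): no bracket -> illegal
(4,3): no bracket -> illegal
(5,0): flips 2 -> legal
(5,2): flips 2 -> legal
(5,3): flips 1 -> legal
W mobility = 5

Answer: B=7 W=5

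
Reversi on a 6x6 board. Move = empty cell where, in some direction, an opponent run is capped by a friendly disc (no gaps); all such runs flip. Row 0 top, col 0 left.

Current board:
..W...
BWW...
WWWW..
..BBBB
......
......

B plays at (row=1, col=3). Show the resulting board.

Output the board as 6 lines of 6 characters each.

Place B at (1,3); scan 8 dirs for brackets.
Dir NW: opp run (0,2), next=edge -> no flip
Dir N: first cell '.' (not opp) -> no flip
Dir NE: first cell '.' (not opp) -> no flip
Dir W: opp run (1,2) (1,1) capped by B -> flip
Dir E: first cell '.' (not opp) -> no flip
Dir SW: opp run (2,2), next='.' -> no flip
Dir S: opp run (2,3) capped by B -> flip
Dir SE: first cell '.' (not opp) -> no flip
All flips: (1,1) (1,2) (2,3)

Answer: ..W...
BBBB..
WWWB..
..BBBB
......
......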